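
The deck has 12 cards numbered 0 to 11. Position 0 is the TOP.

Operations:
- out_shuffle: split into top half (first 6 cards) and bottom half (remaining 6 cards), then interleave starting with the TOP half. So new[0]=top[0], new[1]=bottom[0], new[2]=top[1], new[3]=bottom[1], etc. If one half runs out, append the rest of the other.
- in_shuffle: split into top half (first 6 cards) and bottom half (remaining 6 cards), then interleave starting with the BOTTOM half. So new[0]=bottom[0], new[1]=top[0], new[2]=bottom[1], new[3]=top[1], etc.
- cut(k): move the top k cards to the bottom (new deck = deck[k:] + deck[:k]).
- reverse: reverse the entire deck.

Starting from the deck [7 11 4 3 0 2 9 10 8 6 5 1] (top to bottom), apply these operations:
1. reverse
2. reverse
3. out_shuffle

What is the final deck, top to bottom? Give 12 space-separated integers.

Answer: 7 9 11 10 4 8 3 6 0 5 2 1

Derivation:
After op 1 (reverse): [1 5 6 8 10 9 2 0 3 4 11 7]
After op 2 (reverse): [7 11 4 3 0 2 9 10 8 6 5 1]
After op 3 (out_shuffle): [7 9 11 10 4 8 3 6 0 5 2 1]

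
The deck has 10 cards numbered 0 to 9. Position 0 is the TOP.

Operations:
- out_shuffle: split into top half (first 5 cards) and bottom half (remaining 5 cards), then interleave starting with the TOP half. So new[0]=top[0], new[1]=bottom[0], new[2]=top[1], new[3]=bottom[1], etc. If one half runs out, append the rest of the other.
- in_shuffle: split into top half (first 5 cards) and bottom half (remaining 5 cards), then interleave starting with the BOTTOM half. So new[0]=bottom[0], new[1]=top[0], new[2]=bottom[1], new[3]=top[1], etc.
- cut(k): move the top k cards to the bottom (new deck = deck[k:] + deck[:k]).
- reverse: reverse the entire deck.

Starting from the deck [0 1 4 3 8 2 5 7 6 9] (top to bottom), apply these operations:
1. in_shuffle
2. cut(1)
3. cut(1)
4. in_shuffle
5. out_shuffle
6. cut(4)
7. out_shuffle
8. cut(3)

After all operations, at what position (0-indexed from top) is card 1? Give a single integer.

Answer: 1

Derivation:
After op 1 (in_shuffle): [2 0 5 1 7 4 6 3 9 8]
After op 2 (cut(1)): [0 5 1 7 4 6 3 9 8 2]
After op 3 (cut(1)): [5 1 7 4 6 3 9 8 2 0]
After op 4 (in_shuffle): [3 5 9 1 8 7 2 4 0 6]
After op 5 (out_shuffle): [3 7 5 2 9 4 1 0 8 6]
After op 6 (cut(4)): [9 4 1 0 8 6 3 7 5 2]
After op 7 (out_shuffle): [9 6 4 3 1 7 0 5 8 2]
After op 8 (cut(3)): [3 1 7 0 5 8 2 9 6 4]
Card 1 is at position 1.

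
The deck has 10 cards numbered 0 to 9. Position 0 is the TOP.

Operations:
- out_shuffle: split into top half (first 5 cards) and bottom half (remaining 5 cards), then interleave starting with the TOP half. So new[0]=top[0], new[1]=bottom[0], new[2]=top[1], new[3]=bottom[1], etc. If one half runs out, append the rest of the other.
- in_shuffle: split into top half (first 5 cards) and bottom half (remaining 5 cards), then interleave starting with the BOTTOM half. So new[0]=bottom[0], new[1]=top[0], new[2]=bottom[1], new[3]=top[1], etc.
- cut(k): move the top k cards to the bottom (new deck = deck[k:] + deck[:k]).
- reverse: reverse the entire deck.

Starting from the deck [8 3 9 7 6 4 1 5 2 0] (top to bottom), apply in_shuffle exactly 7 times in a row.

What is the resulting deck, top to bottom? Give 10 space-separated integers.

Answer: 5 6 3 0 1 7 8 2 4 9

Derivation:
After op 1 (in_shuffle): [4 8 1 3 5 9 2 7 0 6]
After op 2 (in_shuffle): [9 4 2 8 7 1 0 3 6 5]
After op 3 (in_shuffle): [1 9 0 4 3 2 6 8 5 7]
After op 4 (in_shuffle): [2 1 6 9 8 0 5 4 7 3]
After op 5 (in_shuffle): [0 2 5 1 4 6 7 9 3 8]
After op 6 (in_shuffle): [6 0 7 2 9 5 3 1 8 4]
After op 7 (in_shuffle): [5 6 3 0 1 7 8 2 4 9]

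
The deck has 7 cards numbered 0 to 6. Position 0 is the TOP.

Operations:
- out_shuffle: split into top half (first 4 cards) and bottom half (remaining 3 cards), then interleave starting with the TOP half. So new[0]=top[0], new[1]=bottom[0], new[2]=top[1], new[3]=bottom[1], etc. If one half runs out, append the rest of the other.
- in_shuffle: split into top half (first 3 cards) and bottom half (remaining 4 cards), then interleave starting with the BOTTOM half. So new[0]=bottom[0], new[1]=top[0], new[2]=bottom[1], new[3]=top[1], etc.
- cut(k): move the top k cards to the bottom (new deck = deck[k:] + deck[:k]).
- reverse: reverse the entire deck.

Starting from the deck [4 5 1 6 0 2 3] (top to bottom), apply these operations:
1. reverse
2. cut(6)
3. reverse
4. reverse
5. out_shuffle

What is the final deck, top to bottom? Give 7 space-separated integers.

After op 1 (reverse): [3 2 0 6 1 5 4]
After op 2 (cut(6)): [4 3 2 0 6 1 5]
After op 3 (reverse): [5 1 6 0 2 3 4]
After op 4 (reverse): [4 3 2 0 6 1 5]
After op 5 (out_shuffle): [4 6 3 1 2 5 0]

Answer: 4 6 3 1 2 5 0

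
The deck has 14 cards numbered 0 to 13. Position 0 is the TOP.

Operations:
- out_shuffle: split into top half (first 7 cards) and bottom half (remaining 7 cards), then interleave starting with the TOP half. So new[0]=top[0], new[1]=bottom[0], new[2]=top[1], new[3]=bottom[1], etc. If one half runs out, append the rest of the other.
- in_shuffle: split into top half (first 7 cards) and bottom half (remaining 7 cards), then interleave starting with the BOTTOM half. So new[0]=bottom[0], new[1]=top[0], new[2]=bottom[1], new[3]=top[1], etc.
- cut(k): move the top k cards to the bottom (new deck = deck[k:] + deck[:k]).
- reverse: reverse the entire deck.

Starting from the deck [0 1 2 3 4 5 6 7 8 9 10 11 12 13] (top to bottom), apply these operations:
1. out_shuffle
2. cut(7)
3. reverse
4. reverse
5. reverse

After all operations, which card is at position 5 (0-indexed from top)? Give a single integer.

After op 1 (out_shuffle): [0 7 1 8 2 9 3 10 4 11 5 12 6 13]
After op 2 (cut(7)): [10 4 11 5 12 6 13 0 7 1 8 2 9 3]
After op 3 (reverse): [3 9 2 8 1 7 0 13 6 12 5 11 4 10]
After op 4 (reverse): [10 4 11 5 12 6 13 0 7 1 8 2 9 3]
After op 5 (reverse): [3 9 2 8 1 7 0 13 6 12 5 11 4 10]
Position 5: card 7.

Answer: 7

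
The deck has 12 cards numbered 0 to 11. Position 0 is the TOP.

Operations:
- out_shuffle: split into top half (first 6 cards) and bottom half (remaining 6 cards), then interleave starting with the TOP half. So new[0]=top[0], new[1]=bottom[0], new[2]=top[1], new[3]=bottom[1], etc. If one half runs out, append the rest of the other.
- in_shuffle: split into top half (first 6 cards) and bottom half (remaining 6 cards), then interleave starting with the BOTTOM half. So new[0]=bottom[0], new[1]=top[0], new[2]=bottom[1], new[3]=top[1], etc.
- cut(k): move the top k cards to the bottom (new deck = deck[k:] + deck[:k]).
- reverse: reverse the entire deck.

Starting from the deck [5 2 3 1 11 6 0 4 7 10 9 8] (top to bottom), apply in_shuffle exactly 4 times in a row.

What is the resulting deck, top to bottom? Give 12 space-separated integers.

Answer: 7 11 5 10 6 2 9 0 3 8 4 1

Derivation:
After op 1 (in_shuffle): [0 5 4 2 7 3 10 1 9 11 8 6]
After op 2 (in_shuffle): [10 0 1 5 9 4 11 2 8 7 6 3]
After op 3 (in_shuffle): [11 10 2 0 8 1 7 5 6 9 3 4]
After op 4 (in_shuffle): [7 11 5 10 6 2 9 0 3 8 4 1]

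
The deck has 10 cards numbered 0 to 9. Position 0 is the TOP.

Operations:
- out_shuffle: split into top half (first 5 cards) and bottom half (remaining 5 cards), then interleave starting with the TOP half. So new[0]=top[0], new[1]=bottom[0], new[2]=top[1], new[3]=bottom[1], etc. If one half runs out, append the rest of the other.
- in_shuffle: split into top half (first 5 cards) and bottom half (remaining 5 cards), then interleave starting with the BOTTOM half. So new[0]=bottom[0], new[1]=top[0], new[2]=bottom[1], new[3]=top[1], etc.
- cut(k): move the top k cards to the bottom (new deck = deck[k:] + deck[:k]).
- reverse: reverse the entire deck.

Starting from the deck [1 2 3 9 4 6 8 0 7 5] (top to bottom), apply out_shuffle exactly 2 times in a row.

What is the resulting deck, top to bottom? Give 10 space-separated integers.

After op 1 (out_shuffle): [1 6 2 8 3 0 9 7 4 5]
After op 2 (out_shuffle): [1 0 6 9 2 7 8 4 3 5]

Answer: 1 0 6 9 2 7 8 4 3 5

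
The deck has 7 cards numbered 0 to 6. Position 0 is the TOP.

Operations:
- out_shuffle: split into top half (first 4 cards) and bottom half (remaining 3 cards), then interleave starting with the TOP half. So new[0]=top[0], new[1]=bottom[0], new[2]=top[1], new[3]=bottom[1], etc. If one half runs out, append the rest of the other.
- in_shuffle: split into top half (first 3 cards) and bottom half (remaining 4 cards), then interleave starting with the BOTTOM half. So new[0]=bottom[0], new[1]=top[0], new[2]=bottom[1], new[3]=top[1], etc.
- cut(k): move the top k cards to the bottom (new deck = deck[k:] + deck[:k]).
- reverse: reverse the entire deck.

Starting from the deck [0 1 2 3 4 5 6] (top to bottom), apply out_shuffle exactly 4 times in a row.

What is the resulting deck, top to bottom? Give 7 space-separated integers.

After op 1 (out_shuffle): [0 4 1 5 2 6 3]
After op 2 (out_shuffle): [0 2 4 6 1 3 5]
After op 3 (out_shuffle): [0 1 2 3 4 5 6]
After op 4 (out_shuffle): [0 4 1 5 2 6 3]

Answer: 0 4 1 5 2 6 3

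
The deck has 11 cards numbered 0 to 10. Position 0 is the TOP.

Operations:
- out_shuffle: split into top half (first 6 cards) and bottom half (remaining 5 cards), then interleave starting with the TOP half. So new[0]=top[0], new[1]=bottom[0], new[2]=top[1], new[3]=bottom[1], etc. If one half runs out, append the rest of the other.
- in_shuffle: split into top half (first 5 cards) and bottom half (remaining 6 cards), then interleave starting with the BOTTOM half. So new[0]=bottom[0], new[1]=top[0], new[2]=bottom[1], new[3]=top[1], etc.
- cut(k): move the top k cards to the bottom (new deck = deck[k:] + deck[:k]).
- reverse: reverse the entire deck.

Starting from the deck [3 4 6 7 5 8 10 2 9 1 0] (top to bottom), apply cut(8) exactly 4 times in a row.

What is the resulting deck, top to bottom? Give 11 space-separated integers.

Answer: 0 3 4 6 7 5 8 10 2 9 1

Derivation:
After op 1 (cut(8)): [9 1 0 3 4 6 7 5 8 10 2]
After op 2 (cut(8)): [8 10 2 9 1 0 3 4 6 7 5]
After op 3 (cut(8)): [6 7 5 8 10 2 9 1 0 3 4]
After op 4 (cut(8)): [0 3 4 6 7 5 8 10 2 9 1]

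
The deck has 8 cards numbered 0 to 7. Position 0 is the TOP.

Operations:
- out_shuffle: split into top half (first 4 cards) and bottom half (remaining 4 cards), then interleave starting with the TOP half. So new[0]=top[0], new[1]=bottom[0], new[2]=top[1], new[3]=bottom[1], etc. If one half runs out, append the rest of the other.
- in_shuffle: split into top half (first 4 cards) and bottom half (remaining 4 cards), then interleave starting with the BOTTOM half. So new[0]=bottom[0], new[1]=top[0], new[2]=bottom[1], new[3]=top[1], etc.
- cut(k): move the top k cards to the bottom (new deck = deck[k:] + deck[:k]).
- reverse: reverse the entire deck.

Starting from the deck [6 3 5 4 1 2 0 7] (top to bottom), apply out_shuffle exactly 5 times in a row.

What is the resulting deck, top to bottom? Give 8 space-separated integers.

After op 1 (out_shuffle): [6 1 3 2 5 0 4 7]
After op 2 (out_shuffle): [6 5 1 0 3 4 2 7]
After op 3 (out_shuffle): [6 3 5 4 1 2 0 7]
After op 4 (out_shuffle): [6 1 3 2 5 0 4 7]
After op 5 (out_shuffle): [6 5 1 0 3 4 2 7]

Answer: 6 5 1 0 3 4 2 7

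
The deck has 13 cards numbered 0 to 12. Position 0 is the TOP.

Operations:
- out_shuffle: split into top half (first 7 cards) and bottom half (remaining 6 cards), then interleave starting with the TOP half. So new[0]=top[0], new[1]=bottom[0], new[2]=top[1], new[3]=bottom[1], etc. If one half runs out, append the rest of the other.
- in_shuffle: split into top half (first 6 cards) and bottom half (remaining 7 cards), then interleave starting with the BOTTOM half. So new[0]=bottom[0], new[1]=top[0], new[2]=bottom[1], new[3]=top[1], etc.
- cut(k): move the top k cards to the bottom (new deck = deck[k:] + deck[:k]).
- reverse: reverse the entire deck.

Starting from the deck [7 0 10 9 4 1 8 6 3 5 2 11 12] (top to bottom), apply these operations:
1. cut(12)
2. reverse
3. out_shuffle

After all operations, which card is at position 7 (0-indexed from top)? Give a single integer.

After op 1 (cut(12)): [12 7 0 10 9 4 1 8 6 3 5 2 11]
After op 2 (reverse): [11 2 5 3 6 8 1 4 9 10 0 7 12]
After op 3 (out_shuffle): [11 4 2 9 5 10 3 0 6 7 8 12 1]
Position 7: card 0.

Answer: 0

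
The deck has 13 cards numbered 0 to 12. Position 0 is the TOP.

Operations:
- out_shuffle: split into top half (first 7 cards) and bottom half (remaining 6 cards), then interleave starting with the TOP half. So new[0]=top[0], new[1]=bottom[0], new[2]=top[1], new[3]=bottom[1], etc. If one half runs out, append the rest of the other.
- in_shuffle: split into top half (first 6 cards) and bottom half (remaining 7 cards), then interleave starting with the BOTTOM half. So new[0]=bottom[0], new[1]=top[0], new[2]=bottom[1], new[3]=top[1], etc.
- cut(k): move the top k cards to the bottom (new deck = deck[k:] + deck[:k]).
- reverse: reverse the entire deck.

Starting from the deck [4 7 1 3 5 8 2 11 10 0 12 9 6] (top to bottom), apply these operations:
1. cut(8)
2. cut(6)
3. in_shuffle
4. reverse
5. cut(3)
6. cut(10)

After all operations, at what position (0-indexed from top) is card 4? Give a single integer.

After op 1 (cut(8)): [10 0 12 9 6 4 7 1 3 5 8 2 11]
After op 2 (cut(6)): [7 1 3 5 8 2 11 10 0 12 9 6 4]
After op 3 (in_shuffle): [11 7 10 1 0 3 12 5 9 8 6 2 4]
After op 4 (reverse): [4 2 6 8 9 5 12 3 0 1 10 7 11]
After op 5 (cut(3)): [8 9 5 12 3 0 1 10 7 11 4 2 6]
After op 6 (cut(10)): [4 2 6 8 9 5 12 3 0 1 10 7 11]
Card 4 is at position 0.

Answer: 0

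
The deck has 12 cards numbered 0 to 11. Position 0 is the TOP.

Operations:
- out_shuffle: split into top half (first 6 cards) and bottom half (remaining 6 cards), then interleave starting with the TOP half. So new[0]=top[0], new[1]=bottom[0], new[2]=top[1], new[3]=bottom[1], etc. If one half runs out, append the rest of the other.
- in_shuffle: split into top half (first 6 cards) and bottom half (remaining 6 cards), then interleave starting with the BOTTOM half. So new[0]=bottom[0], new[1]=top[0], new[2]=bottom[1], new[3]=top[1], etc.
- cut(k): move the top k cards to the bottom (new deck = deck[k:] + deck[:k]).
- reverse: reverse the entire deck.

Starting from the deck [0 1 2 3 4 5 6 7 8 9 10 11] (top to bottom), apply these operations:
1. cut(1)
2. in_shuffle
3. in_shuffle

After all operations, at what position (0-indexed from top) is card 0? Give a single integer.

After op 1 (cut(1)): [1 2 3 4 5 6 7 8 9 10 11 0]
After op 2 (in_shuffle): [7 1 8 2 9 3 10 4 11 5 0 6]
After op 3 (in_shuffle): [10 7 4 1 11 8 5 2 0 9 6 3]
Card 0 is at position 8.

Answer: 8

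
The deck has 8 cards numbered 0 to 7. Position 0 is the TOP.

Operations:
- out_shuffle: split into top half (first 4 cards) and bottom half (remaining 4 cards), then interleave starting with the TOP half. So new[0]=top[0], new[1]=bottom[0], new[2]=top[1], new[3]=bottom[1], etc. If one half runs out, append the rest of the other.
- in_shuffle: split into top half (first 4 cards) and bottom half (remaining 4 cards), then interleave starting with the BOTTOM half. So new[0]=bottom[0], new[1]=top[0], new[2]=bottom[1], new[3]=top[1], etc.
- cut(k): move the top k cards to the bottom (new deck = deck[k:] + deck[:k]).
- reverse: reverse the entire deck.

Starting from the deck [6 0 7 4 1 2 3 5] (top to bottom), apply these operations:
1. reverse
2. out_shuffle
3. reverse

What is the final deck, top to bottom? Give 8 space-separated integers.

Answer: 6 1 0 2 7 3 4 5

Derivation:
After op 1 (reverse): [5 3 2 1 4 7 0 6]
After op 2 (out_shuffle): [5 4 3 7 2 0 1 6]
After op 3 (reverse): [6 1 0 2 7 3 4 5]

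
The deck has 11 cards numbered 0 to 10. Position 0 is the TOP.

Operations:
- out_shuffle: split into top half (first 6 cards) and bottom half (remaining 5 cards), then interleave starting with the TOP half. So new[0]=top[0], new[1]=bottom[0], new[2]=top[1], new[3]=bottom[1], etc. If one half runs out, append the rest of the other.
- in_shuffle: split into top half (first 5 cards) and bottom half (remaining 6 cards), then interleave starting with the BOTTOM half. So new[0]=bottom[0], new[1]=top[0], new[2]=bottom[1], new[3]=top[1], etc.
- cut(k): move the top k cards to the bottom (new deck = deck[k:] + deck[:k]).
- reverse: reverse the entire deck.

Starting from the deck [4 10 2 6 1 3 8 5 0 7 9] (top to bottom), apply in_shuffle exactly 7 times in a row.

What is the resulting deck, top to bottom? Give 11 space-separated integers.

After op 1 (in_shuffle): [3 4 8 10 5 2 0 6 7 1 9]
After op 2 (in_shuffle): [2 3 0 4 6 8 7 10 1 5 9]
After op 3 (in_shuffle): [8 2 7 3 10 0 1 4 5 6 9]
After op 4 (in_shuffle): [0 8 1 2 4 7 5 3 6 10 9]
After op 5 (in_shuffle): [7 0 5 8 3 1 6 2 10 4 9]
After op 6 (in_shuffle): [1 7 6 0 2 5 10 8 4 3 9]
After op 7 (in_shuffle): [5 1 10 7 8 6 4 0 3 2 9]

Answer: 5 1 10 7 8 6 4 0 3 2 9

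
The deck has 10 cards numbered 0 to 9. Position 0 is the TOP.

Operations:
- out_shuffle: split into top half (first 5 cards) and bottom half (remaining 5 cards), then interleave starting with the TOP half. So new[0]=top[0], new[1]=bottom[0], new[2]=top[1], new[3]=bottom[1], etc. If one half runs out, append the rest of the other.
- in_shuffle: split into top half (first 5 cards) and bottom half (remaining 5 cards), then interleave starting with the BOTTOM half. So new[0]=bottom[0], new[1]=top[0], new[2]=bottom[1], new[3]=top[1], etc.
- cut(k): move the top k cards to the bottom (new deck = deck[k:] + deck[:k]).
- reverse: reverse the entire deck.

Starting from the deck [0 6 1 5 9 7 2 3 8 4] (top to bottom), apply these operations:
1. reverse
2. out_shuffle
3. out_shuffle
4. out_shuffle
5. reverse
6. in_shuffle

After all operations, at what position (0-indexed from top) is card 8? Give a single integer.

Answer: 3

Derivation:
After op 1 (reverse): [4 8 3 2 7 9 5 1 6 0]
After op 2 (out_shuffle): [4 9 8 5 3 1 2 6 7 0]
After op 3 (out_shuffle): [4 1 9 2 8 6 5 7 3 0]
After op 4 (out_shuffle): [4 6 1 5 9 7 2 3 8 0]
After op 5 (reverse): [0 8 3 2 7 9 5 1 6 4]
After op 6 (in_shuffle): [9 0 5 8 1 3 6 2 4 7]
Card 8 is at position 3.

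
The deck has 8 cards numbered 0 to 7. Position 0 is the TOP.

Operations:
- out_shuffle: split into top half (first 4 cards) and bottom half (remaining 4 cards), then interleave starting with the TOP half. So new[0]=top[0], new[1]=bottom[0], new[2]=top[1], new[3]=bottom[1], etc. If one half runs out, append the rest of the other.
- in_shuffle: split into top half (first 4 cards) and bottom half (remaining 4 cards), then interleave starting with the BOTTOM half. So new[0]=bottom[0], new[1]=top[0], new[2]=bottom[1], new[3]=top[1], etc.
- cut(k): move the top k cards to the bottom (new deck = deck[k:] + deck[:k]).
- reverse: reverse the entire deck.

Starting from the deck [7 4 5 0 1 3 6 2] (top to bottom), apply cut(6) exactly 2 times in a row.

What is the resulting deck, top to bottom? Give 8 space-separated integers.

After op 1 (cut(6)): [6 2 7 4 5 0 1 3]
After op 2 (cut(6)): [1 3 6 2 7 4 5 0]

Answer: 1 3 6 2 7 4 5 0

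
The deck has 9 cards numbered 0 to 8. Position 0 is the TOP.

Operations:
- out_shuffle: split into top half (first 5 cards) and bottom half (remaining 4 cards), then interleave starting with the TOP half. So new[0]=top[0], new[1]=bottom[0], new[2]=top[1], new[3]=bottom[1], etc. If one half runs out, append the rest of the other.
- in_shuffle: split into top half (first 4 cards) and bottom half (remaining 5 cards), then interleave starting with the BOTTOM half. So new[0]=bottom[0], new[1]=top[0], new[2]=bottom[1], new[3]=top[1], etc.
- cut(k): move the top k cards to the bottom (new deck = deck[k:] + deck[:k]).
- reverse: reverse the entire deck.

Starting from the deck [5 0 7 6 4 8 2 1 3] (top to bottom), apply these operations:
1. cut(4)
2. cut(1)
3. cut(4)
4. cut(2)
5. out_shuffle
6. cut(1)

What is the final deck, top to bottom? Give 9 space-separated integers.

After op 1 (cut(4)): [4 8 2 1 3 5 0 7 6]
After op 2 (cut(1)): [8 2 1 3 5 0 7 6 4]
After op 3 (cut(4)): [5 0 7 6 4 8 2 1 3]
After op 4 (cut(2)): [7 6 4 8 2 1 3 5 0]
After op 5 (out_shuffle): [7 1 6 3 4 5 8 0 2]
After op 6 (cut(1)): [1 6 3 4 5 8 0 2 7]

Answer: 1 6 3 4 5 8 0 2 7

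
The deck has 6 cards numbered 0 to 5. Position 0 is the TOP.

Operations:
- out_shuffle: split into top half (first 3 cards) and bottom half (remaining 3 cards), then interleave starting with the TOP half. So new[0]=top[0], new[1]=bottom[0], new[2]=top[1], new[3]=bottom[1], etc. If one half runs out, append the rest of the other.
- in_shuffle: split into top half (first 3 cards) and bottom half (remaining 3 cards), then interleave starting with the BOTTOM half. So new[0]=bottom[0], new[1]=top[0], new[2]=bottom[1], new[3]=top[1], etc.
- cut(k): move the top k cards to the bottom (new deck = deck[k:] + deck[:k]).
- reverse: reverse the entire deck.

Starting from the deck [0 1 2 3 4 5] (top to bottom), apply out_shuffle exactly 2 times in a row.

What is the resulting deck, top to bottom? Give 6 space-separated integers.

After op 1 (out_shuffle): [0 3 1 4 2 5]
After op 2 (out_shuffle): [0 4 3 2 1 5]

Answer: 0 4 3 2 1 5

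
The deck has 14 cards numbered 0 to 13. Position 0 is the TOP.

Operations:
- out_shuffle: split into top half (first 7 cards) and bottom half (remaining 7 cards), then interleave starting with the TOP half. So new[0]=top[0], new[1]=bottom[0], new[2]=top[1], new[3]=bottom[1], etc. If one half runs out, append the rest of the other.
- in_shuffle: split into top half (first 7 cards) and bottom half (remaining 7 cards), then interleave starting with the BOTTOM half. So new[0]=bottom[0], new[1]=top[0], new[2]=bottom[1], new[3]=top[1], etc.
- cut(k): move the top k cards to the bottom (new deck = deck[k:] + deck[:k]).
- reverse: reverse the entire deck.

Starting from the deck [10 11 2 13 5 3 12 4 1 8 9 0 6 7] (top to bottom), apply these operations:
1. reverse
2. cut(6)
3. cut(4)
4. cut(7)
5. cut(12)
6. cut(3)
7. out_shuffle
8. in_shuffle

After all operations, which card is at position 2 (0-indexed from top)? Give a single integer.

After op 1 (reverse): [7 6 0 9 8 1 4 12 3 5 13 2 11 10]
After op 2 (cut(6)): [4 12 3 5 13 2 11 10 7 6 0 9 8 1]
After op 3 (cut(4)): [13 2 11 10 7 6 0 9 8 1 4 12 3 5]
After op 4 (cut(7)): [9 8 1 4 12 3 5 13 2 11 10 7 6 0]
After op 5 (cut(12)): [6 0 9 8 1 4 12 3 5 13 2 11 10 7]
After op 6 (cut(3)): [8 1 4 12 3 5 13 2 11 10 7 6 0 9]
After op 7 (out_shuffle): [8 2 1 11 4 10 12 7 3 6 5 0 13 9]
After op 8 (in_shuffle): [7 8 3 2 6 1 5 11 0 4 13 10 9 12]
Position 2: card 3.

Answer: 3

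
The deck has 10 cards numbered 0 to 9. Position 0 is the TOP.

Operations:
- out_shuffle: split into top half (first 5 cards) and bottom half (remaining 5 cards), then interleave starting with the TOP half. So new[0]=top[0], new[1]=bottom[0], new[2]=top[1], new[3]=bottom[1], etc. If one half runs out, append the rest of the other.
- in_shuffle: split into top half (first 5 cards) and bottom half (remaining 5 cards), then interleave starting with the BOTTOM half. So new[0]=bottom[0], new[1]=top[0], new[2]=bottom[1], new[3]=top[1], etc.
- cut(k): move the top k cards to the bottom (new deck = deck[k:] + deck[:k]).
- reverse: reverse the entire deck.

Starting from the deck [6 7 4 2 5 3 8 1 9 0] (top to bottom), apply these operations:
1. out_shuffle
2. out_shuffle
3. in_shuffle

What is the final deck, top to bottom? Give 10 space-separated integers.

Answer: 9 6 8 1 5 3 4 2 0 7

Derivation:
After op 1 (out_shuffle): [6 3 7 8 4 1 2 9 5 0]
After op 2 (out_shuffle): [6 1 3 2 7 9 8 5 4 0]
After op 3 (in_shuffle): [9 6 8 1 5 3 4 2 0 7]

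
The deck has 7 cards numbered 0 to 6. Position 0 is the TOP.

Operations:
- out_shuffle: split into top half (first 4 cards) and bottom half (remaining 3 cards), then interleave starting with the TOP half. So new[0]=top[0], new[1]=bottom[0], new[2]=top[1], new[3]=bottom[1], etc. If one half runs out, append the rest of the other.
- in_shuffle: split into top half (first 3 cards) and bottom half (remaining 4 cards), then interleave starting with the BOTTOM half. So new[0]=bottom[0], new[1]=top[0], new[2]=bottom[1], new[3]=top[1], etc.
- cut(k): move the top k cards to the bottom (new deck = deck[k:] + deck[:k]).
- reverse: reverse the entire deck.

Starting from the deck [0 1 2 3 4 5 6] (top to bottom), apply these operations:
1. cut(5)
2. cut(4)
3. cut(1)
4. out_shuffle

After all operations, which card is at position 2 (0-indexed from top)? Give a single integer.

After op 1 (cut(5)): [5 6 0 1 2 3 4]
After op 2 (cut(4)): [2 3 4 5 6 0 1]
After op 3 (cut(1)): [3 4 5 6 0 1 2]
After op 4 (out_shuffle): [3 0 4 1 5 2 6]
Position 2: card 4.

Answer: 4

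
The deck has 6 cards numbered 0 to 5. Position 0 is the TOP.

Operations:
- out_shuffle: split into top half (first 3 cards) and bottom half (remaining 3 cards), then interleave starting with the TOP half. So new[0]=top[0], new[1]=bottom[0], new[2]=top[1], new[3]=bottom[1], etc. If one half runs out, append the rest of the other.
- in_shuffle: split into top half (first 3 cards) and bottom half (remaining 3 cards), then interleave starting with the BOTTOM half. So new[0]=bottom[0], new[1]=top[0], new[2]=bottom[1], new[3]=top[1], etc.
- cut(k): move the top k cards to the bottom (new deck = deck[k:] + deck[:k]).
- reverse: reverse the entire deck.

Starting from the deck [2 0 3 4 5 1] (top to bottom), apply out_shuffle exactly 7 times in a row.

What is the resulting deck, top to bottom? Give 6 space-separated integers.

After op 1 (out_shuffle): [2 4 0 5 3 1]
After op 2 (out_shuffle): [2 5 4 3 0 1]
After op 3 (out_shuffle): [2 3 5 0 4 1]
After op 4 (out_shuffle): [2 0 3 4 5 1]
After op 5 (out_shuffle): [2 4 0 5 3 1]
After op 6 (out_shuffle): [2 5 4 3 0 1]
After op 7 (out_shuffle): [2 3 5 0 4 1]

Answer: 2 3 5 0 4 1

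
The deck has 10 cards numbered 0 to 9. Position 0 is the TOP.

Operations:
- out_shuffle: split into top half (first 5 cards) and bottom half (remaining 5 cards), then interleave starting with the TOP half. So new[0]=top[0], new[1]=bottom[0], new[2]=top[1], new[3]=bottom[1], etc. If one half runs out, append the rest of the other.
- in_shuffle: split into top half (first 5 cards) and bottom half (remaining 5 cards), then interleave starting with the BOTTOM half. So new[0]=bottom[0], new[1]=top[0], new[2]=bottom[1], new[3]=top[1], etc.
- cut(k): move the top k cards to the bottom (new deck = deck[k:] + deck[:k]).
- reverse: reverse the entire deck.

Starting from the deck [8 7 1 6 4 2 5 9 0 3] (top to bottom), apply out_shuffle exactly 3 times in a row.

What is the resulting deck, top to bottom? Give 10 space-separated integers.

Answer: 8 0 9 5 2 4 6 1 7 3

Derivation:
After op 1 (out_shuffle): [8 2 7 5 1 9 6 0 4 3]
After op 2 (out_shuffle): [8 9 2 6 7 0 5 4 1 3]
After op 3 (out_shuffle): [8 0 9 5 2 4 6 1 7 3]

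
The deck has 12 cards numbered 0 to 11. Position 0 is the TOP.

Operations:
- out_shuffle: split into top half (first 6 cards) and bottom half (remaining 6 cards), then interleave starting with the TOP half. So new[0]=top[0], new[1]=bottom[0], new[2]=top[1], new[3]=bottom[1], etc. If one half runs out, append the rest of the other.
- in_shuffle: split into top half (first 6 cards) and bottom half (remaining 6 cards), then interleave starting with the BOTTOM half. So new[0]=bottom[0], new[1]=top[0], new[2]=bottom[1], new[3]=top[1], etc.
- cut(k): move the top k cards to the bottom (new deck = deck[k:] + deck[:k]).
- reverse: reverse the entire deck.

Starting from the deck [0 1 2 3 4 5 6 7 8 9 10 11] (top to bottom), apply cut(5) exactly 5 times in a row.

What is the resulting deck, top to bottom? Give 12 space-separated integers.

After op 1 (cut(5)): [5 6 7 8 9 10 11 0 1 2 3 4]
After op 2 (cut(5)): [10 11 0 1 2 3 4 5 6 7 8 9]
After op 3 (cut(5)): [3 4 5 6 7 8 9 10 11 0 1 2]
After op 4 (cut(5)): [8 9 10 11 0 1 2 3 4 5 6 7]
After op 5 (cut(5)): [1 2 3 4 5 6 7 8 9 10 11 0]

Answer: 1 2 3 4 5 6 7 8 9 10 11 0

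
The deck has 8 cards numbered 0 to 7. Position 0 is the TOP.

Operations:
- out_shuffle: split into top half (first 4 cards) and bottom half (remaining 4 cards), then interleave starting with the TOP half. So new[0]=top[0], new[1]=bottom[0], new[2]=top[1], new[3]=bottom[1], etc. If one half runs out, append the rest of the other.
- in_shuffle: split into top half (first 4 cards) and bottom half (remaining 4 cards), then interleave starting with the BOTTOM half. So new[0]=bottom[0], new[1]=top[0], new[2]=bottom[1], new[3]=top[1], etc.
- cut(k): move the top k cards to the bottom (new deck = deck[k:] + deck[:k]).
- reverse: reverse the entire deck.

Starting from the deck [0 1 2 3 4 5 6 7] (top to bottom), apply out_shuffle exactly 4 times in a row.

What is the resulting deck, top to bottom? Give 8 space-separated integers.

Answer: 0 4 1 5 2 6 3 7

Derivation:
After op 1 (out_shuffle): [0 4 1 5 2 6 3 7]
After op 2 (out_shuffle): [0 2 4 6 1 3 5 7]
After op 3 (out_shuffle): [0 1 2 3 4 5 6 7]
After op 4 (out_shuffle): [0 4 1 5 2 6 3 7]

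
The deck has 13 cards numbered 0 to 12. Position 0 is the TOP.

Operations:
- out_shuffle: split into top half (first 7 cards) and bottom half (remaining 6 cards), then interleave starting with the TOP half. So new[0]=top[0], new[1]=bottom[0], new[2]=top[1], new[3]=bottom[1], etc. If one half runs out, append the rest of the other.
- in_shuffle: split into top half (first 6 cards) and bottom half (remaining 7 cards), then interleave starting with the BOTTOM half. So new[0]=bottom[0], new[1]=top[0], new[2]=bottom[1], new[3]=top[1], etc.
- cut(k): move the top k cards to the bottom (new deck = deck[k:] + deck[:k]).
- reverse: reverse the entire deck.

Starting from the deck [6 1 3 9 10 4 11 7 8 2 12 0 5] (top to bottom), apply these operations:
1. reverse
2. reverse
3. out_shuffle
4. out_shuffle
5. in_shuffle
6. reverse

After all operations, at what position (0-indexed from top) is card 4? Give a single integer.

After op 1 (reverse): [5 0 12 2 8 7 11 4 10 9 3 1 6]
After op 2 (reverse): [6 1 3 9 10 4 11 7 8 2 12 0 5]
After op 3 (out_shuffle): [6 7 1 8 3 2 9 12 10 0 4 5 11]
After op 4 (out_shuffle): [6 12 7 10 1 0 8 4 3 5 2 11 9]
After op 5 (in_shuffle): [8 6 4 12 3 7 5 10 2 1 11 0 9]
After op 6 (reverse): [9 0 11 1 2 10 5 7 3 12 4 6 8]
Card 4 is at position 10.

Answer: 10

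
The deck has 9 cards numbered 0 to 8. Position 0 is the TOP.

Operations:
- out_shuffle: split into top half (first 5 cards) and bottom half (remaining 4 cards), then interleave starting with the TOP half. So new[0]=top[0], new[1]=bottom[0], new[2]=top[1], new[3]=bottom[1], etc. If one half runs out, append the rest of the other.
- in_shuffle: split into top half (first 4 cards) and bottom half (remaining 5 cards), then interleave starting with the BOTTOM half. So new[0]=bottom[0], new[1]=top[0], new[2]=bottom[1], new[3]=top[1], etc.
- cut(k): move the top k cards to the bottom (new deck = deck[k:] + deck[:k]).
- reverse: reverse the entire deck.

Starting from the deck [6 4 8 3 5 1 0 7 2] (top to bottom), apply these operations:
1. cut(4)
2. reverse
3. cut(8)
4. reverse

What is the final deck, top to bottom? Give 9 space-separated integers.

After op 1 (cut(4)): [5 1 0 7 2 6 4 8 3]
After op 2 (reverse): [3 8 4 6 2 7 0 1 5]
After op 3 (cut(8)): [5 3 8 4 6 2 7 0 1]
After op 4 (reverse): [1 0 7 2 6 4 8 3 5]

Answer: 1 0 7 2 6 4 8 3 5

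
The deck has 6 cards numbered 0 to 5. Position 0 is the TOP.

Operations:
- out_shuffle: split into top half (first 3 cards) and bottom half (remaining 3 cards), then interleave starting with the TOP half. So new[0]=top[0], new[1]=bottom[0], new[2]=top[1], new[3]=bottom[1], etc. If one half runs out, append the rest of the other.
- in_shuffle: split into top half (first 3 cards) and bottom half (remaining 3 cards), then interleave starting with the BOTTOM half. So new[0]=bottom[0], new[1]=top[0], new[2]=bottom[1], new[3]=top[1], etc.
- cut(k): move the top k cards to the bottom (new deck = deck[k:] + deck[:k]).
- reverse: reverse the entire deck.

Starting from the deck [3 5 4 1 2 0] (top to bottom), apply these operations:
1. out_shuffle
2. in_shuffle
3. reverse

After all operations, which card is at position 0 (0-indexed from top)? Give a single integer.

After op 1 (out_shuffle): [3 1 5 2 4 0]
After op 2 (in_shuffle): [2 3 4 1 0 5]
After op 3 (reverse): [5 0 1 4 3 2]
Position 0: card 5.

Answer: 5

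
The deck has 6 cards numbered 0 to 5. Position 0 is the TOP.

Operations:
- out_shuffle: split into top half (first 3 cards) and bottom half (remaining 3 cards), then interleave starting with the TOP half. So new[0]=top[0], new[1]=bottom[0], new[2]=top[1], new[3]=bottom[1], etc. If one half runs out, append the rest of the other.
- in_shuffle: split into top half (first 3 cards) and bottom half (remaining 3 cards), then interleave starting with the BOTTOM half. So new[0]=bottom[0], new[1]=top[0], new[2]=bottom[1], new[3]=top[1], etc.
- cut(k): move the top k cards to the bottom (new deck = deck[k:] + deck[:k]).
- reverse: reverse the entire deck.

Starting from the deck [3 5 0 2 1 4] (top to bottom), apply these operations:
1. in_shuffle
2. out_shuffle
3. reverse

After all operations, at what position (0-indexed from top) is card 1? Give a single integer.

Answer: 1

Derivation:
After op 1 (in_shuffle): [2 3 1 5 4 0]
After op 2 (out_shuffle): [2 5 3 4 1 0]
After op 3 (reverse): [0 1 4 3 5 2]
Card 1 is at position 1.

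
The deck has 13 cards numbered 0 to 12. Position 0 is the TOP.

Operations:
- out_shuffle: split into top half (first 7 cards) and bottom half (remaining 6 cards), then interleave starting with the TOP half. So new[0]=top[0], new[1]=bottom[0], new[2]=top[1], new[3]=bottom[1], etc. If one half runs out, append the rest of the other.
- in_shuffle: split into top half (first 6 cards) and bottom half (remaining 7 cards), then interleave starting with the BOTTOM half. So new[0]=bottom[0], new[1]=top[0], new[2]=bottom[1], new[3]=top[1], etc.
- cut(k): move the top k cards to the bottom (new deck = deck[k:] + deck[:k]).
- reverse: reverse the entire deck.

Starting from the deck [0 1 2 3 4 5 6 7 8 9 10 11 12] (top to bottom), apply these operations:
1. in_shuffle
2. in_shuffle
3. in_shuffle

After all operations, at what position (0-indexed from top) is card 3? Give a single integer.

After op 1 (in_shuffle): [6 0 7 1 8 2 9 3 10 4 11 5 12]
After op 2 (in_shuffle): [9 6 3 0 10 7 4 1 11 8 5 2 12]
After op 3 (in_shuffle): [4 9 1 6 11 3 8 0 5 10 2 7 12]
Card 3 is at position 5.

Answer: 5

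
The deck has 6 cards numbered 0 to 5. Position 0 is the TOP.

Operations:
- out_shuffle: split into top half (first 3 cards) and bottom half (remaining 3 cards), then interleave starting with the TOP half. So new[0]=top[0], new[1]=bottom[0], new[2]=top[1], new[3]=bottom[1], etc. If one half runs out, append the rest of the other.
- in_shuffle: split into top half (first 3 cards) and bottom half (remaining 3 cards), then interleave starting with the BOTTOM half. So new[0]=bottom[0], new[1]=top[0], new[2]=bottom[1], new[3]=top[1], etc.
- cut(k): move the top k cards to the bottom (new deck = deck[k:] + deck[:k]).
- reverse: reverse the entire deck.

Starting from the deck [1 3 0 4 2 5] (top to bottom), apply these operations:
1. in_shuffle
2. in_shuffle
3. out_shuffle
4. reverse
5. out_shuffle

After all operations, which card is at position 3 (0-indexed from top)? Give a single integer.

Answer: 1

Derivation:
After op 1 (in_shuffle): [4 1 2 3 5 0]
After op 2 (in_shuffle): [3 4 5 1 0 2]
After op 3 (out_shuffle): [3 1 4 0 5 2]
After op 4 (reverse): [2 5 0 4 1 3]
After op 5 (out_shuffle): [2 4 5 1 0 3]
Position 3: card 1.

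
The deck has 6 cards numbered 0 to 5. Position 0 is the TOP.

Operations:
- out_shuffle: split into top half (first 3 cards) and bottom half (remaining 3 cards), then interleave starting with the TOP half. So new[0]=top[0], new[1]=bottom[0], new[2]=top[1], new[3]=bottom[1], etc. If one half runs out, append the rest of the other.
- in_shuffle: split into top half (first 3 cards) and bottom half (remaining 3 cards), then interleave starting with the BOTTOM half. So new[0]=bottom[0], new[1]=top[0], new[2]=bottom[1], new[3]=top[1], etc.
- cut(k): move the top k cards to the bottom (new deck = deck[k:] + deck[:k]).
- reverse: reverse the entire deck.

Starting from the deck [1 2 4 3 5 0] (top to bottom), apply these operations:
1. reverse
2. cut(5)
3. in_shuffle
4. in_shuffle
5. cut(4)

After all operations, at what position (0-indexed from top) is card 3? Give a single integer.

Answer: 3

Derivation:
After op 1 (reverse): [0 5 3 4 2 1]
After op 2 (cut(5)): [1 0 5 3 4 2]
After op 3 (in_shuffle): [3 1 4 0 2 5]
After op 4 (in_shuffle): [0 3 2 1 5 4]
After op 5 (cut(4)): [5 4 0 3 2 1]
Card 3 is at position 3.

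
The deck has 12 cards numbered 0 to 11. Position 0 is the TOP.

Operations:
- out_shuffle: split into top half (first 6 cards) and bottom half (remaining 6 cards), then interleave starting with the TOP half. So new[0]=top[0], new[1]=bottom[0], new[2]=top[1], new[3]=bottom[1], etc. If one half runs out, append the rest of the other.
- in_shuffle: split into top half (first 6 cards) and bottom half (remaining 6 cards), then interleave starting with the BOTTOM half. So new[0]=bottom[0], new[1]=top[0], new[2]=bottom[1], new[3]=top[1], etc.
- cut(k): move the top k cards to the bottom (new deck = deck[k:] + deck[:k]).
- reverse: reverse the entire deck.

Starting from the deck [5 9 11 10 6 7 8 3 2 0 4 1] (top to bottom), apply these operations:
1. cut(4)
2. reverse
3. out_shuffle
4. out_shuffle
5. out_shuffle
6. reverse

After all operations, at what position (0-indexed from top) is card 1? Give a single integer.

After op 1 (cut(4)): [6 7 8 3 2 0 4 1 5 9 11 10]
After op 2 (reverse): [10 11 9 5 1 4 0 2 3 8 7 6]
After op 3 (out_shuffle): [10 0 11 2 9 3 5 8 1 7 4 6]
After op 4 (out_shuffle): [10 5 0 8 11 1 2 7 9 4 3 6]
After op 5 (out_shuffle): [10 2 5 7 0 9 8 4 11 3 1 6]
After op 6 (reverse): [6 1 3 11 4 8 9 0 7 5 2 10]
Card 1 is at position 1.

Answer: 1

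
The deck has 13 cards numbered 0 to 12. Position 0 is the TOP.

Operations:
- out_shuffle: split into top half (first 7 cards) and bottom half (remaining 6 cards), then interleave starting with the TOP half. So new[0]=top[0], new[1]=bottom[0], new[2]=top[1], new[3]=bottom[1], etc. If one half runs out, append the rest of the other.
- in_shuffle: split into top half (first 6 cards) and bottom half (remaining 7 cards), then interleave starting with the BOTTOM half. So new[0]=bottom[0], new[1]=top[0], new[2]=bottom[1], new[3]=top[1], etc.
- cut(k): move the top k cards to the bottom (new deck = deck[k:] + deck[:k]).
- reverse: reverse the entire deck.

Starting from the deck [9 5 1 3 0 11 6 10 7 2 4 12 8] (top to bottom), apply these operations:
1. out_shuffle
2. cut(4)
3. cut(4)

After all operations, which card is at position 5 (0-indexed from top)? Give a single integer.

Answer: 9

Derivation:
After op 1 (out_shuffle): [9 10 5 7 1 2 3 4 0 12 11 8 6]
After op 2 (cut(4)): [1 2 3 4 0 12 11 8 6 9 10 5 7]
After op 3 (cut(4)): [0 12 11 8 6 9 10 5 7 1 2 3 4]
Position 5: card 9.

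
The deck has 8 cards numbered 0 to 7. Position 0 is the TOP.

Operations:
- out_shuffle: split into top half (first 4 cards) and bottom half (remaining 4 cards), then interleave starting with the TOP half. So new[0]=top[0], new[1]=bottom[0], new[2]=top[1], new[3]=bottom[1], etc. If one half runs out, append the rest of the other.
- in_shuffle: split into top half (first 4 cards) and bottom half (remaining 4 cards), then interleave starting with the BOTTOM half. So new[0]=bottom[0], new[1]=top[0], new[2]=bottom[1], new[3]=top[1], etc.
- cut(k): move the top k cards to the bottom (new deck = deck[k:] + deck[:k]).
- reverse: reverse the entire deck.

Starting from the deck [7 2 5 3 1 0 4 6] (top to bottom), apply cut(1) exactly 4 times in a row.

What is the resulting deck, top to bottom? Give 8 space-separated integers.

After op 1 (cut(1)): [2 5 3 1 0 4 6 7]
After op 2 (cut(1)): [5 3 1 0 4 6 7 2]
After op 3 (cut(1)): [3 1 0 4 6 7 2 5]
After op 4 (cut(1)): [1 0 4 6 7 2 5 3]

Answer: 1 0 4 6 7 2 5 3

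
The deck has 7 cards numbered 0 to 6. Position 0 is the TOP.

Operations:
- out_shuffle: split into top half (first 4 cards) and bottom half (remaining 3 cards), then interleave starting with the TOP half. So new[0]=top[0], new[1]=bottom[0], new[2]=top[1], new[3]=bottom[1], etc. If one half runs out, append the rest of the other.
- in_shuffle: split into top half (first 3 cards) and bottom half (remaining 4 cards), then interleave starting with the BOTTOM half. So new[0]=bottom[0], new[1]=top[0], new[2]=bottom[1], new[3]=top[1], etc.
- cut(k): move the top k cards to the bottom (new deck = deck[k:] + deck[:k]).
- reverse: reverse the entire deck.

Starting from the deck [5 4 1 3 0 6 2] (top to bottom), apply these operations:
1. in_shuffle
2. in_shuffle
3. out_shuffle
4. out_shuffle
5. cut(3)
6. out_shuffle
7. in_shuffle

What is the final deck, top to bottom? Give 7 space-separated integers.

After op 1 (in_shuffle): [3 5 0 4 6 1 2]
After op 2 (in_shuffle): [4 3 6 5 1 0 2]
After op 3 (out_shuffle): [4 1 3 0 6 2 5]
After op 4 (out_shuffle): [4 6 1 2 3 5 0]
After op 5 (cut(3)): [2 3 5 0 4 6 1]
After op 6 (out_shuffle): [2 4 3 6 5 1 0]
After op 7 (in_shuffle): [6 2 5 4 1 3 0]

Answer: 6 2 5 4 1 3 0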